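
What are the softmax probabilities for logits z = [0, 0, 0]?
p = [0.3333, 0.3333, 0.3333]

exp(z) = [1, 1, 1]
Sum = 3
p = [0.3333, 0.3333, 0.3333]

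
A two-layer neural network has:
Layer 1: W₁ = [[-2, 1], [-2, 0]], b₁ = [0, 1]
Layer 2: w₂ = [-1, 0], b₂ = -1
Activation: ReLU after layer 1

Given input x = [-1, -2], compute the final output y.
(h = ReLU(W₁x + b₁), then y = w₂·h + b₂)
y = -1

Layer 1 pre-activation: z₁ = [0, 3]
After ReLU: h = [0, 3]
Layer 2 output: y = -1×0 + 0×3 + -1 = -1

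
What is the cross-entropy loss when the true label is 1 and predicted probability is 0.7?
L = 0.3567

L = -1·log(0.7) - 0·log(0.3) = -log(0.7) = 0.3567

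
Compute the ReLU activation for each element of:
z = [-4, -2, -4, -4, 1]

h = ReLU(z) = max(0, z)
h = [0, 0, 0, 0, 1]

ReLU applied element-wise: max(0,-4)=0, max(0,-2)=0, max(0,-4)=0, max(0,-4)=0, max(0,1)=1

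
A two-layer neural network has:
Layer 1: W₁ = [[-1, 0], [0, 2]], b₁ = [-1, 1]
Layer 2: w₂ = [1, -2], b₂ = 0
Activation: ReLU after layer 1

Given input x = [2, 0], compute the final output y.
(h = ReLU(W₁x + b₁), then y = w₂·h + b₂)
y = -2

Layer 1 pre-activation: z₁ = [-3, 1]
After ReLU: h = [0, 1]
Layer 2 output: y = 1×0 + -2×1 + 0 = -2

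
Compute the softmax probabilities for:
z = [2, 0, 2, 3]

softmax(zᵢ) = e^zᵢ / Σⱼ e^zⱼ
p = [0.206, 0.0279, 0.206, 0.5601]

exp(z) = [7.389, 1, 7.389, 20.09]
Sum = 35.86
p = [0.206, 0.0279, 0.206, 0.5601]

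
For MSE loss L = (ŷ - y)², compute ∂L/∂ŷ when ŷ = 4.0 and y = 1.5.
∂L/∂ŷ = 5.0

∂L/∂ŷ = 2(ŷ - y) = 2(4.0 - 1.5) = 2(2.5) = 5.0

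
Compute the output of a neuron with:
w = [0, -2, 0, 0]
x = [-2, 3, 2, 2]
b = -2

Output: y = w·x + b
y = -8

y = (0)(-2) + (-2)(3) + (0)(2) + (0)(2) + -2 = -8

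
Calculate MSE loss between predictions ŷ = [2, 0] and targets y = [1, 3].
MSE = 5

MSE = (1/2)((2-1)² + (0-3)²) = (1/2)(1 + 9) = 5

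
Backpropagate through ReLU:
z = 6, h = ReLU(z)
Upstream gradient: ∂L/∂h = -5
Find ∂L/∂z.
∂L/∂z = -5

h = ReLU(6) = 6
Since z > 0: ∂h/∂z = 1
∂L/∂z = ∂L/∂h · ∂h/∂z = -5 × 1 = -5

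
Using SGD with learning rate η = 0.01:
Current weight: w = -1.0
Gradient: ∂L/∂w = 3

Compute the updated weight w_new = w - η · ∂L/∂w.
w_new = -1.03

w_new = w - η·∂L/∂w = -1.0 - 0.01×(3) = -1.0 - (0.03) = -1.03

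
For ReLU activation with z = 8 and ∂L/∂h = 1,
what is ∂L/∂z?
∂L/∂z = 1

h = ReLU(8) = 8
Since z > 0: ∂h/∂z = 1
∂L/∂z = ∂L/∂h · ∂h/∂z = 1 × 1 = 1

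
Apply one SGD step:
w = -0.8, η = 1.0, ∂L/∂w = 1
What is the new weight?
w_new = -1.8

w_new = w - η·∂L/∂w = -0.8 - 1.0×(1) = -0.8 - (1) = -1.8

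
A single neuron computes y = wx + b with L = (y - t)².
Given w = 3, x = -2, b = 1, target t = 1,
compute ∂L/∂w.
∂L/∂w = 24

y = wx + b = (3)(-2) + 1 = -5
∂L/∂y = 2(y - t) = 2(-5 - 1) = -12
∂y/∂w = x = -2
∂L/∂w = ∂L/∂y · ∂y/∂w = -12 × -2 = 24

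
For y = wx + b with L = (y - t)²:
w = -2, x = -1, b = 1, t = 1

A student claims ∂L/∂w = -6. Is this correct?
Incorrect

y = (-2)(-1) + 1 = 3
∂L/∂y = 2(y - t) = 2(3 - 1) = 4
∂y/∂w = x = -1
∂L/∂w = 4 × -1 = -4

Claimed value: -6
Incorrect: The correct gradient is -4.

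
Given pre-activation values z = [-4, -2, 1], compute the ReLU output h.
h = [0, 0, 1]

ReLU applied element-wise: max(0,-4)=0, max(0,-2)=0, max(0,1)=1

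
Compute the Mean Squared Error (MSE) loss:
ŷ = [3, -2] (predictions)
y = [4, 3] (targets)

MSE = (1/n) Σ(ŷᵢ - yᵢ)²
MSE = 13

MSE = (1/2)((3-4)² + (-2-3)²) = (1/2)(1 + 25) = 13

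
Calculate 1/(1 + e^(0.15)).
0.4626

sigmoid(-0.15) = 1/(1 + e^(0.15)) = 1/(1 + 1.162) = 0.4626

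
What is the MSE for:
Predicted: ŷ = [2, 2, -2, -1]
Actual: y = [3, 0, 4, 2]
MSE = 12.5

MSE = (1/4)((2-3)² + (2-0)² + (-2-4)² + (-1-2)²) = (1/4)(1 + 4 + 36 + 9) = 12.5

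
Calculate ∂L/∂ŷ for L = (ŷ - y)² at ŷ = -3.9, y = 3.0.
∂L/∂ŷ = -13.8

∂L/∂ŷ = 2(ŷ - y) = 2(-3.9 - 3.0) = 2(-6.9) = -13.8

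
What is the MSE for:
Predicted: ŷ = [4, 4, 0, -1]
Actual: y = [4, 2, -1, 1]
MSE = 2.25

MSE = (1/4)((4-4)² + (4-2)² + (0--1)² + (-1-1)²) = (1/4)(0 + 4 + 1 + 4) = 2.25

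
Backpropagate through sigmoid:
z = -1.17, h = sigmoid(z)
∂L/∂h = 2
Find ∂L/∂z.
∂L/∂z = 0.3615

σ(-1.17) = 0.2369
σ'(-1.17) = σ(-1.17)(1 - σ(-1.17)) = 0.2369 × 0.7631 = 0.1808
∂L/∂z = ∂L/∂h · σ'(z) = 2 × 0.1808 = 0.3615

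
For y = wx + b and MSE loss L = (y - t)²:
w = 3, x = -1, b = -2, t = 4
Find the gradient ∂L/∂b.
∂L/∂b = -18

y = wx + b = (3)(-1) + -2 = -5
∂L/∂y = 2(y - t) = 2(-5 - 4) = -18
∂y/∂b = 1
∂L/∂b = ∂L/∂y · ∂y/∂b = -18 × 1 = -18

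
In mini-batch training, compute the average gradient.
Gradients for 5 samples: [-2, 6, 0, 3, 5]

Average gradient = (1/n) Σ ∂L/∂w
Average gradient = 2.4

Average = (1/5)(-2 + 6 + 0 + 3 + 5) = 12/5 = 2.4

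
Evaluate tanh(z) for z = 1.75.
0.9414

tanh(1.75) = (e^(1.75) - e^(-1.75))/(e^(1.75) + e^(-1.75)) = 0.9414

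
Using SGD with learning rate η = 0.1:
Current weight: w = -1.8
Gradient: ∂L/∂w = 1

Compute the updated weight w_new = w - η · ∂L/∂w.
w_new = -1.9

w_new = w - η·∂L/∂w = -1.8 - 0.1×(1) = -1.8 - (0.1) = -1.9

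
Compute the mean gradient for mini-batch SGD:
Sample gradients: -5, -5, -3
Average gradient = -4.333

Average = (1/3)(-5 + -5 + -3) = -13/3 = -4.333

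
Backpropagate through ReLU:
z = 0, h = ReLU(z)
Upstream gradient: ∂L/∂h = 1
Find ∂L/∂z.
∂L/∂z = 0

h = ReLU(0) = 0
At z = 0: ∂h/∂z = 0 (by convention)
∂L/∂z = ∂L/∂h · ∂h/∂z = 1 × 0 = 0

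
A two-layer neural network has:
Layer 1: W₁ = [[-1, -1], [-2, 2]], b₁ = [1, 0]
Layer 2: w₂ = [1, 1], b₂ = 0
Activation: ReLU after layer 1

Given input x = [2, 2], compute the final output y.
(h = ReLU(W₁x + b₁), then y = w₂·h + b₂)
y = 0

Layer 1 pre-activation: z₁ = [-3, 0]
After ReLU: h = [0, 0]
Layer 2 output: y = 1×0 + 1×0 + 0 = 0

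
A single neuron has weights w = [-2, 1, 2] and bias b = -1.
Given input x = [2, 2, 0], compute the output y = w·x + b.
y = -3

y = (-2)(2) + (1)(2) + (2)(0) + -1 = -3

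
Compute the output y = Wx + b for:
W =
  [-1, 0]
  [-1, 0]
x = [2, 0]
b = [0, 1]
y = [-2, -1]

Wx = [-1×2 + 0×0, -1×2 + 0×0]
   = [-2, -2]
y = Wx + b = [-2 + 0, -2 + 1] = [-2, -1]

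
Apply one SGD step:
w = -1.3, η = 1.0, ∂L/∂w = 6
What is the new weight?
w_new = -7.3

w_new = w - η·∂L/∂w = -1.3 - 1.0×(6) = -1.3 - (6) = -7.3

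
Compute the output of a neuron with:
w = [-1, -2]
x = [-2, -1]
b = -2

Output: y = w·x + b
y = 2

y = (-1)(-2) + (-2)(-1) + -2 = 2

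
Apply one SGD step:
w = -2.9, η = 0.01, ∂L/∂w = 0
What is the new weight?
w_new = -2.9

w_new = w - η·∂L/∂w = -2.9 - 0.01×(0) = -2.9 - (0) = -2.9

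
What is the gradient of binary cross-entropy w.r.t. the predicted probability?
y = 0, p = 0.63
∂L/∂p = 2.703

∂L/∂p = -y/p + (1-y)/(1-p) = 0 + 1/0.37 = 2.703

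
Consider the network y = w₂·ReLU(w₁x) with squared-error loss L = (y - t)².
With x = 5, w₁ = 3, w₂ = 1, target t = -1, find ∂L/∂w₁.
∂L/∂w₁ = 160

Forward pass:
z = w₁x = 3×5 = 15
h = ReLU(15) = 15
y = w₂h = 1×15 = 15

Backward pass:
∂L/∂y = 2(y - t) = 2(15 - -1) = 32
∂y/∂h = w₂ = 1
∂h/∂z = 1 (ReLU derivative)
∂z/∂w₁ = x = 5

∂L/∂w₁ = 32 × 1 × 1 × 5 = 160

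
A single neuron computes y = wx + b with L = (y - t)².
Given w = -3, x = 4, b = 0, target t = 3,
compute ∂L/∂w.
∂L/∂w = -120

y = wx + b = (-3)(4) + 0 = -12
∂L/∂y = 2(y - t) = 2(-12 - 3) = -30
∂y/∂w = x = 4
∂L/∂w = ∂L/∂y · ∂y/∂w = -30 × 4 = -120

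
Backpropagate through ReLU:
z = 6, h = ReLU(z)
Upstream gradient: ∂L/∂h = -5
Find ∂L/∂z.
∂L/∂z = -5

h = ReLU(6) = 6
Since z > 0: ∂h/∂z = 1
∂L/∂z = ∂L/∂h · ∂h/∂z = -5 × 1 = -5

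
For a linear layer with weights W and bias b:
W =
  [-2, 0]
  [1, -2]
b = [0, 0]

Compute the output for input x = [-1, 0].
y = [2, -1]

Wx = [-2×-1 + 0×0, 1×-1 + -2×0]
   = [2, -1]
y = Wx + b = [2 + 0, -1 + 0] = [2, -1]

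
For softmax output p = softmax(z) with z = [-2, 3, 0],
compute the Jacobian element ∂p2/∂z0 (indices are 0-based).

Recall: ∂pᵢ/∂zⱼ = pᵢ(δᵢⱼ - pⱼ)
∂p2/∂z0 = -0.0003005

p = softmax(z) = [0.006377, 0.9465, 0.04712]
p2 = 0.04712, p0 = 0.006377

∂p2/∂z0 = -p2 × p0 = -0.04712 × 0.006377 = -0.0003005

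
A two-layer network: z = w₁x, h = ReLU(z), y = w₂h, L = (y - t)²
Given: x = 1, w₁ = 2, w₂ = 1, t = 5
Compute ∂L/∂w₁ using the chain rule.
∂L/∂w₁ = -6

Forward pass:
z = w₁x = 2×1 = 2
h = ReLU(2) = 2
y = w₂h = 1×2 = 2

Backward pass:
∂L/∂y = 2(y - t) = 2(2 - 5) = -6
∂y/∂h = w₂ = 1
∂h/∂z = 1 (ReLU derivative)
∂z/∂w₁ = x = 1

∂L/∂w₁ = -6 × 1 × 1 × 1 = -6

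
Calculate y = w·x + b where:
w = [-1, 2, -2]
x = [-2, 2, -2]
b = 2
y = 12

y = (-1)(-2) + (2)(2) + (-2)(-2) + 2 = 12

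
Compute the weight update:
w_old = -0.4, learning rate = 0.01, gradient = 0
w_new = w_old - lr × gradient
w_new = -0.4

w_new = w - η·∂L/∂w = -0.4 - 0.01×(0) = -0.4 - (0) = -0.4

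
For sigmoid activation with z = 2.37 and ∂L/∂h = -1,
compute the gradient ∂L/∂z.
∂L/∂z = -0.07818

σ(2.37) = 0.9145
σ'(2.37) = σ(2.37)(1 - σ(2.37)) = 0.9145 × 0.08549 = 0.07818
∂L/∂z = ∂L/∂h · σ'(z) = -1 × 0.07818 = -0.07818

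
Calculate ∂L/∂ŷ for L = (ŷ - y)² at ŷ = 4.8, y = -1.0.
∂L/∂ŷ = 11.6

∂L/∂ŷ = 2(ŷ - y) = 2(4.8 - -1.0) = 2(5.8) = 11.6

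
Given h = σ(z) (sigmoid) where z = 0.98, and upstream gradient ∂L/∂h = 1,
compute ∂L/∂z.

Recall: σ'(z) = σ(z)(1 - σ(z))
∂L/∂z = 0.1984

σ(0.98) = 0.7271
σ'(0.98) = σ(0.98)(1 - σ(0.98)) = 0.7271 × 0.2729 = 0.1984
∂L/∂z = ∂L/∂h · σ'(z) = 1 × 0.1984 = 0.1984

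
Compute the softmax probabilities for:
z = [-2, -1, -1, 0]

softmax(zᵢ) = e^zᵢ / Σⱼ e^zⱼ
p = [0.0723, 0.1966, 0.1966, 0.5344]

exp(z) = [0.1353, 0.3679, 0.3679, 1]
Sum = 1.871
p = [0.0723, 0.1966, 0.1966, 0.5344]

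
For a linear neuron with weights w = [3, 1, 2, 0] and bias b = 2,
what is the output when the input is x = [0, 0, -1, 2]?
y = 0

y = (3)(0) + (1)(0) + (2)(-1) + (0)(2) + 2 = 0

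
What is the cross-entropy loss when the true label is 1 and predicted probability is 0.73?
L = 0.3147

L = -1·log(0.73) - 0·log(0.27) = -log(0.73) = 0.3147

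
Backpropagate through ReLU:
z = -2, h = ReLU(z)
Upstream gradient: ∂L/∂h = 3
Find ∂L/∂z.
∂L/∂z = 0

h = ReLU(-2) = 0
Since z < 0: ∂h/∂z = 0
∂L/∂z = ∂L/∂h · ∂h/∂z = 3 × 0 = 0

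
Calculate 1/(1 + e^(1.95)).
0.1246

sigmoid(-1.95) = 1/(1 + e^(1.95)) = 1/(1 + 7.029) = 0.1246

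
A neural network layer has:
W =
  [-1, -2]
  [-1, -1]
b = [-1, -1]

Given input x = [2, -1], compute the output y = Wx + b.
y = [-1, -2]

Wx = [-1×2 + -2×-1, -1×2 + -1×-1]
   = [0, -1]
y = Wx + b = [0 + -1, -1 + -1] = [-1, -2]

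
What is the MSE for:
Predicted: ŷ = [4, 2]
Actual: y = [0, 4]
MSE = 10

MSE = (1/2)((4-0)² + (2-4)²) = (1/2)(16 + 4) = 10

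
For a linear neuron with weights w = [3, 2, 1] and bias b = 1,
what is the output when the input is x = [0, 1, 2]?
y = 5

y = (3)(0) + (2)(1) + (1)(2) + 1 = 5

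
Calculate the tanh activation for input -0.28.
-0.2729

tanh(-0.28) = (e^(-0.28) - e^(0.28))/(e^(-0.28) + e^(0.28)) = -0.2729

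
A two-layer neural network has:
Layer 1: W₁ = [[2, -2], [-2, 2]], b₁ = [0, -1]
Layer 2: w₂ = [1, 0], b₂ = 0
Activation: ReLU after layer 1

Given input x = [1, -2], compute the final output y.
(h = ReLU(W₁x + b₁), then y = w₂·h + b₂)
y = 6

Layer 1 pre-activation: z₁ = [6, -7]
After ReLU: h = [6, 0]
Layer 2 output: y = 1×6 + 0×0 + 0 = 6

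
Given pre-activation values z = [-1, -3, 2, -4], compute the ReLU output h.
h = [0, 0, 2, 0]

ReLU applied element-wise: max(0,-1)=0, max(0,-3)=0, max(0,2)=2, max(0,-4)=0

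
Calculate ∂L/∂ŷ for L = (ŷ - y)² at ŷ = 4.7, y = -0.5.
∂L/∂ŷ = 10.4

∂L/∂ŷ = 2(ŷ - y) = 2(4.7 - -0.5) = 2(5.2) = 10.4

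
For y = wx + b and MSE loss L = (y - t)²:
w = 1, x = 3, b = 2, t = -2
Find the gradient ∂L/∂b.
∂L/∂b = 14

y = wx + b = (1)(3) + 2 = 5
∂L/∂y = 2(y - t) = 2(5 - -2) = 14
∂y/∂b = 1
∂L/∂b = ∂L/∂y · ∂y/∂b = 14 × 1 = 14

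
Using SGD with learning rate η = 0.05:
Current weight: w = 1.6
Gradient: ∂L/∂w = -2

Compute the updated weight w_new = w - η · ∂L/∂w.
w_new = 1.7

w_new = w - η·∂L/∂w = 1.6 - 0.05×(-2) = 1.6 - (-0.1) = 1.7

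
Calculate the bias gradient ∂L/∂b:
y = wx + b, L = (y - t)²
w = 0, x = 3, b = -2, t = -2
∂L/∂b = 0

y = wx + b = (0)(3) + -2 = -2
∂L/∂y = 2(y - t) = 2(-2 - -2) = 0
∂y/∂b = 1
∂L/∂b = ∂L/∂y · ∂y/∂b = 0 × 1 = 0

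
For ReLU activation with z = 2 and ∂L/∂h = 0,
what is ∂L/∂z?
∂L/∂z = 0

h = ReLU(2) = 2
Since z > 0: ∂h/∂z = 1
∂L/∂z = ∂L/∂h · ∂h/∂z = 0 × 1 = 0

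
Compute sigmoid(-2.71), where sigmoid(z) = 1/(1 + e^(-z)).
0.06239

sigmoid(-2.71) = 1/(1 + e^(2.71)) = 1/(1 + 15.03) = 0.06239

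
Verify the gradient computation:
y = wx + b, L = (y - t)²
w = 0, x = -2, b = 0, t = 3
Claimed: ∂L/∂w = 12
Correct

y = (0)(-2) + 0 = 0
∂L/∂y = 2(y - t) = 2(0 - 3) = -6
∂y/∂w = x = -2
∂L/∂w = -6 × -2 = 12

Claimed value: 12
Correct: The correct gradient is 12.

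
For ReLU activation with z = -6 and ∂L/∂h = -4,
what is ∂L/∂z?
∂L/∂z = 0

h = ReLU(-6) = 0
Since z < 0: ∂h/∂z = 0
∂L/∂z = ∂L/∂h · ∂h/∂z = -4 × 0 = 0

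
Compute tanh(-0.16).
-0.1586

tanh(-0.16) = (e^(-0.16) - e^(0.16))/(e^(-0.16) + e^(0.16)) = -0.1586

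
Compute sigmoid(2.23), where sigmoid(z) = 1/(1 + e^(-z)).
0.9029

sigmoid(2.23) = 1/(1 + e^(-2.23)) = 1/(1 + 0.1075) = 0.9029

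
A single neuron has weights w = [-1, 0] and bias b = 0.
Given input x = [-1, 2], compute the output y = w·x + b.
y = 1

y = (-1)(-1) + (0)(2) + 0 = 1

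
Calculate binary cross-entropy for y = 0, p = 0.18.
L = 0.1985

L = -0·log(0.18) - 1·log(0.82) = -log(0.82) = 0.1985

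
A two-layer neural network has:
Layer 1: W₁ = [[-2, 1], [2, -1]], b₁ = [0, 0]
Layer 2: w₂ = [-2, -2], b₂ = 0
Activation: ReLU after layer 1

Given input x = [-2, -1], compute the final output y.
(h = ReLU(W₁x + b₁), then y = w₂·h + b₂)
y = -6

Layer 1 pre-activation: z₁ = [3, -3]
After ReLU: h = [3, 0]
Layer 2 output: y = -2×3 + -2×0 + 0 = -6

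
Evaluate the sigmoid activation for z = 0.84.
0.6985

sigmoid(0.84) = 1/(1 + e^(-0.84)) = 1/(1 + 0.4317) = 0.6985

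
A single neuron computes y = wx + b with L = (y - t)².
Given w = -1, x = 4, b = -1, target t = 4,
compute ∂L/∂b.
∂L/∂b = -18

y = wx + b = (-1)(4) + -1 = -5
∂L/∂y = 2(y - t) = 2(-5 - 4) = -18
∂y/∂b = 1
∂L/∂b = ∂L/∂y · ∂y/∂b = -18 × 1 = -18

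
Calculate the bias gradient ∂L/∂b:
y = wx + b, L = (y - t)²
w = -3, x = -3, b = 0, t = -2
∂L/∂b = 22

y = wx + b = (-3)(-3) + 0 = 9
∂L/∂y = 2(y - t) = 2(9 - -2) = 22
∂y/∂b = 1
∂L/∂b = ∂L/∂y · ∂y/∂b = 22 × 1 = 22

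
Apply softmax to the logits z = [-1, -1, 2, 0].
p = [0.0403, 0.0403, 0.8098, 0.1096]

exp(z) = [0.3679, 0.3679, 7.389, 1]
Sum = 9.125
p = [0.0403, 0.0403, 0.8098, 0.1096]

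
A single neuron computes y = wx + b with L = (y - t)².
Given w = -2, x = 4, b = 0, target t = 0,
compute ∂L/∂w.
∂L/∂w = -64

y = wx + b = (-2)(4) + 0 = -8
∂L/∂y = 2(y - t) = 2(-8 - 0) = -16
∂y/∂w = x = 4
∂L/∂w = ∂L/∂y · ∂y/∂w = -16 × 4 = -64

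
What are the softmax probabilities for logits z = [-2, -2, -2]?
p = [0.3333, 0.3333, 0.3333]

exp(z) = [0.1353, 0.1353, 0.1353]
Sum = 0.406
p = [0.3333, 0.3333, 0.3333]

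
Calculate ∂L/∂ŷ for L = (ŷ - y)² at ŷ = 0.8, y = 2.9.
∂L/∂ŷ = -4.2

∂L/∂ŷ = 2(ŷ - y) = 2(0.8 - 2.9) = 2(-2.1) = -4.2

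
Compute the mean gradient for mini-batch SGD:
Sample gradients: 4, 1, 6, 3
Average gradient = 3.5

Average = (1/4)(4 + 1 + 6 + 3) = 14/4 = 3.5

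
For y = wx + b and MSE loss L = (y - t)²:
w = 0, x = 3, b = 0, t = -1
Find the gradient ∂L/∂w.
∂L/∂w = 6

y = wx + b = (0)(3) + 0 = 0
∂L/∂y = 2(y - t) = 2(0 - -1) = 2
∂y/∂w = x = 3
∂L/∂w = ∂L/∂y · ∂y/∂w = 2 × 3 = 6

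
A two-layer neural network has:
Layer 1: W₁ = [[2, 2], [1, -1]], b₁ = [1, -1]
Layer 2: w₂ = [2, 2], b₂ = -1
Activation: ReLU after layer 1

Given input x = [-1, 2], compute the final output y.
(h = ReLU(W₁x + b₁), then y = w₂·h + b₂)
y = 5

Layer 1 pre-activation: z₁ = [3, -4]
After ReLU: h = [3, 0]
Layer 2 output: y = 2×3 + 2×0 + -1 = 5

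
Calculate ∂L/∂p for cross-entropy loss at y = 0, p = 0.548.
∂L/∂p = 2.212

∂L/∂p = -y/p + (1-y)/(1-p) = 0 + 1/0.452 = 2.212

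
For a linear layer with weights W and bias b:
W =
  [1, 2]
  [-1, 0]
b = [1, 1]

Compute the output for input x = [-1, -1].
y = [-2, 2]

Wx = [1×-1 + 2×-1, -1×-1 + 0×-1]
   = [-3, 1]
y = Wx + b = [-3 + 1, 1 + 1] = [-2, 2]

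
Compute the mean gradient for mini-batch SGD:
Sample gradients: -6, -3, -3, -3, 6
Average gradient = -1.8

Average = (1/5)(-6 + -3 + -3 + -3 + 6) = -9/5 = -1.8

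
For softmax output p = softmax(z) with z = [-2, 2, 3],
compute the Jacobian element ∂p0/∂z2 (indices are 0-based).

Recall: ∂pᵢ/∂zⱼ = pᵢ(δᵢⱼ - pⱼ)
∂p0/∂z2 = -0.003566

p = softmax(z) = [0.004902, 0.2676, 0.7275]
p0 = 0.004902, p2 = 0.7275

∂p0/∂z2 = -p0 × p2 = -0.004902 × 0.7275 = -0.003566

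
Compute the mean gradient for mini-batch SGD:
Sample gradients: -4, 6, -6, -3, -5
Average gradient = -2.4

Average = (1/5)(-4 + 6 + -6 + -3 + -5) = -12/5 = -2.4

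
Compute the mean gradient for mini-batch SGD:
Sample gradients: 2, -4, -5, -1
Average gradient = -2

Average = (1/4)(2 + -4 + -5 + -1) = -8/4 = -2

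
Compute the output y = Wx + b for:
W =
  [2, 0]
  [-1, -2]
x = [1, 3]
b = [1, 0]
y = [3, -7]

Wx = [2×1 + 0×3, -1×1 + -2×3]
   = [2, -7]
y = Wx + b = [2 + 1, -7 + 0] = [3, -7]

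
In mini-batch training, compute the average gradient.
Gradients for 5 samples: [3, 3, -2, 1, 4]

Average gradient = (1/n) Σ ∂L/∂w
Average gradient = 1.8

Average = (1/5)(3 + 3 + -2 + 1 + 4) = 9/5 = 1.8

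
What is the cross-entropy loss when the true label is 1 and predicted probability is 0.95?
L = 0.05129

L = -1·log(0.95) - 0·log(0.05) = -log(0.95) = 0.05129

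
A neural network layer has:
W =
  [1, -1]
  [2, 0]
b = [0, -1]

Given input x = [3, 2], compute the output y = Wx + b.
y = [1, 5]

Wx = [1×3 + -1×2, 2×3 + 0×2]
   = [1, 6]
y = Wx + b = [1 + 0, 6 + -1] = [1, 5]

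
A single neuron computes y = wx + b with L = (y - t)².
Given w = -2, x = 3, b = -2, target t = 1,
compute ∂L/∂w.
∂L/∂w = -54

y = wx + b = (-2)(3) + -2 = -8
∂L/∂y = 2(y - t) = 2(-8 - 1) = -18
∂y/∂w = x = 3
∂L/∂w = ∂L/∂y · ∂y/∂w = -18 × 3 = -54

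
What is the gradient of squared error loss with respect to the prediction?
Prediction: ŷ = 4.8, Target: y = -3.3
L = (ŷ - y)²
∂L/∂ŷ = 16.2

∂L/∂ŷ = 2(ŷ - y) = 2(4.8 - -3.3) = 2(8.1) = 16.2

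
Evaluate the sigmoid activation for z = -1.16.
0.2387

sigmoid(-1.16) = 1/(1 + e^(1.16)) = 1/(1 + 3.19) = 0.2387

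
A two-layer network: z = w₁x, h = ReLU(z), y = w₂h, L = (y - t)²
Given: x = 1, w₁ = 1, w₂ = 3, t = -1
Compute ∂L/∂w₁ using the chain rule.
∂L/∂w₁ = 24

Forward pass:
z = w₁x = 1×1 = 1
h = ReLU(1) = 1
y = w₂h = 3×1 = 3

Backward pass:
∂L/∂y = 2(y - t) = 2(3 - -1) = 8
∂y/∂h = w₂ = 3
∂h/∂z = 1 (ReLU derivative)
∂z/∂w₁ = x = 1

∂L/∂w₁ = 8 × 3 × 1 × 1 = 24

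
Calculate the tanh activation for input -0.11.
-0.1096

tanh(-0.11) = (e^(-0.11) - e^(0.11))/(e^(-0.11) + e^(0.11)) = -0.1096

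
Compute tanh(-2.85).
-0.9933

tanh(-2.85) = (e^(-2.85) - e^(2.85))/(e^(-2.85) + e^(2.85)) = -0.9933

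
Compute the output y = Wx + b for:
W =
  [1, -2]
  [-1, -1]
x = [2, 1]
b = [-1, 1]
y = [-1, -2]

Wx = [1×2 + -2×1, -1×2 + -1×1]
   = [0, -3]
y = Wx + b = [0 + -1, -3 + 1] = [-1, -2]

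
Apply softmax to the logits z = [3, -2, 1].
p = [0.8756, 0.0059, 0.1185]

exp(z) = [20.09, 0.1353, 2.718]
Sum = 22.94
p = [0.8756, 0.0059, 0.1185]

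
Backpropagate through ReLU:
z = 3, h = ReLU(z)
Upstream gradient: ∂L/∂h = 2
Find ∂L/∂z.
∂L/∂z = 2

h = ReLU(3) = 3
Since z > 0: ∂h/∂z = 1
∂L/∂z = ∂L/∂h · ∂h/∂z = 2 × 1 = 2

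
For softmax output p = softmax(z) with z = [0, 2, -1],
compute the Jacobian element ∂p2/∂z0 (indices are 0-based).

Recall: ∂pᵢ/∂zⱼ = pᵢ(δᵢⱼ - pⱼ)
∂p2/∂z0 = -0.004797

p = softmax(z) = [0.1142, 0.8438, 0.04201]
p2 = 0.04201, p0 = 0.1142

∂p2/∂z0 = -p2 × p0 = -0.04201 × 0.1142 = -0.004797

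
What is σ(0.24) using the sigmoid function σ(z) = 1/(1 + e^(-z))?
0.5597

sigmoid(0.24) = 1/(1 + e^(-0.24)) = 1/(1 + 0.7866) = 0.5597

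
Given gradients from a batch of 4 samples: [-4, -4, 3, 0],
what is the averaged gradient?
Average gradient = -1.25

Average = (1/4)(-4 + -4 + 3 + 0) = -5/4 = -1.25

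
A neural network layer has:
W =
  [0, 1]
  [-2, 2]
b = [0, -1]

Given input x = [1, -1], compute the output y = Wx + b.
y = [-1, -5]

Wx = [0×1 + 1×-1, -2×1 + 2×-1]
   = [-1, -4]
y = Wx + b = [-1 + 0, -4 + -1] = [-1, -5]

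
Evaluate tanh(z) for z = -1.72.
-0.9379

tanh(-1.72) = (e^(-1.72) - e^(1.72))/(e^(-1.72) + e^(1.72)) = -0.9379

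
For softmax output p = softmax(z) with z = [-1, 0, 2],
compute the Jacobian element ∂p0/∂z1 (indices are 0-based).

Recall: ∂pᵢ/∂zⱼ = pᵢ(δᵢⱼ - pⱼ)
∂p0/∂z1 = -0.004797

p = softmax(z) = [0.04201, 0.1142, 0.8438]
p0 = 0.04201, p1 = 0.1142

∂p0/∂z1 = -p0 × p1 = -0.04201 × 0.1142 = -0.004797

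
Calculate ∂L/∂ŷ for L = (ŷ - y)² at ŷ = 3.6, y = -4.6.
∂L/∂ŷ = 16.4

∂L/∂ŷ = 2(ŷ - y) = 2(3.6 - -4.6) = 2(8.2) = 16.4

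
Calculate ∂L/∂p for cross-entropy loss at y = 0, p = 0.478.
∂L/∂p = 1.916

∂L/∂p = -y/p + (1-y)/(1-p) = 0 + 1/0.522 = 1.916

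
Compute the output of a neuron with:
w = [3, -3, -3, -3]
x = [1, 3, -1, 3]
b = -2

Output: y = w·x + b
y = -14

y = (3)(1) + (-3)(3) + (-3)(-1) + (-3)(3) + -2 = -14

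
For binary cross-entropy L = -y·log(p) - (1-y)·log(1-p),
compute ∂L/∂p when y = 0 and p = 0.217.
∂L/∂p = 1.277

∂L/∂p = -y/p + (1-y)/(1-p) = 0 + 1/0.783 = 1.277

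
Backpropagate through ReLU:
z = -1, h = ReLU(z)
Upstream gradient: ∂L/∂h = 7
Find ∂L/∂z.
∂L/∂z = 0

h = ReLU(-1) = 0
Since z < 0: ∂h/∂z = 0
∂L/∂z = ∂L/∂h · ∂h/∂z = 7 × 0 = 0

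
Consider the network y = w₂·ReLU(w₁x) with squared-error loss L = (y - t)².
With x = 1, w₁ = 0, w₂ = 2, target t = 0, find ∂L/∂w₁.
∂L/∂w₁ = 0

Forward pass:
z = w₁x = 0×1 = 0
h = ReLU(0) = 0
y = w₂h = 2×0 = 0

Backward pass:
∂L/∂y = 2(y - t) = 2(0 - 0) = 0
∂y/∂h = w₂ = 2
∂h/∂z = 0 (ReLU derivative)
∂z/∂w₁ = x = 1

∂L/∂w₁ = 0 × 2 × 0 × 1 = 0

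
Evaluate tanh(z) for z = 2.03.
0.9661

tanh(2.03) = (e^(2.03) - e^(-2.03))/(e^(2.03) + e^(-2.03)) = 0.9661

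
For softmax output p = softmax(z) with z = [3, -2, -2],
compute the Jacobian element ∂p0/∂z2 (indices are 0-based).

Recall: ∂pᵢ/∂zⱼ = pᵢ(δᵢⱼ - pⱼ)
∂p0/∂z2 = -0.00656

p = softmax(z) = [0.9867, 0.006648, 0.006648]
p0 = 0.9867, p2 = 0.006648

∂p0/∂z2 = -p0 × p2 = -0.9867 × 0.006648 = -0.00656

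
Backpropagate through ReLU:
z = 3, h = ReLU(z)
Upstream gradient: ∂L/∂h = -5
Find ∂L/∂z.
∂L/∂z = -5

h = ReLU(3) = 3
Since z > 0: ∂h/∂z = 1
∂L/∂z = ∂L/∂h · ∂h/∂z = -5 × 1 = -5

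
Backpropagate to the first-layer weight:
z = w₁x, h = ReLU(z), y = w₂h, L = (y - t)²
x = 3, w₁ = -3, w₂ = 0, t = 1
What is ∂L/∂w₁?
∂L/∂w₁ = 0

Forward pass:
z = w₁x = -3×3 = -9
h = ReLU(-9) = 0
y = w₂h = 0×0 = 0

Backward pass:
∂L/∂y = 2(y - t) = 2(0 - 1) = -2
∂y/∂h = w₂ = 0
∂h/∂z = 0 (ReLU derivative)
∂z/∂w₁ = x = 3

∂L/∂w₁ = -2 × 0 × 0 × 3 = 0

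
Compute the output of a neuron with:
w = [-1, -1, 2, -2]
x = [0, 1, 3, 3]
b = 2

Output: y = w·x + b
y = 1

y = (-1)(0) + (-1)(1) + (2)(3) + (-2)(3) + 2 = 1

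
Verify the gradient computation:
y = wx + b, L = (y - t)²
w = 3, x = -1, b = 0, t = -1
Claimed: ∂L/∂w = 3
Incorrect

y = (3)(-1) + 0 = -3
∂L/∂y = 2(y - t) = 2(-3 - -1) = -4
∂y/∂w = x = -1
∂L/∂w = -4 × -1 = 4

Claimed value: 3
Incorrect: The correct gradient is 4.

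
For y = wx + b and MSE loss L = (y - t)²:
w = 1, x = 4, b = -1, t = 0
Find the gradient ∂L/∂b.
∂L/∂b = 6

y = wx + b = (1)(4) + -1 = 3
∂L/∂y = 2(y - t) = 2(3 - 0) = 6
∂y/∂b = 1
∂L/∂b = ∂L/∂y · ∂y/∂b = 6 × 1 = 6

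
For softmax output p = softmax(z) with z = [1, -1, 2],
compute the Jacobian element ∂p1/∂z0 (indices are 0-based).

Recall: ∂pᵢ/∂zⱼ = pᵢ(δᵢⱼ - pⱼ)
∂p1/∂z0 = -0.009113

p = softmax(z) = [0.2595, 0.03512, 0.7054]
p1 = 0.03512, p0 = 0.2595

∂p1/∂z0 = -p1 × p0 = -0.03512 × 0.2595 = -0.009113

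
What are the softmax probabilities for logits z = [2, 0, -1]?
p = [0.8438, 0.1142, 0.042]

exp(z) = [7.389, 1, 0.3679]
Sum = 8.757
p = [0.8438, 0.1142, 0.042]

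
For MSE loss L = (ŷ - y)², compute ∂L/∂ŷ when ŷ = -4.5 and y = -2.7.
∂L/∂ŷ = -3.6

∂L/∂ŷ = 2(ŷ - y) = 2(-4.5 - -2.7) = 2(-1.8) = -3.6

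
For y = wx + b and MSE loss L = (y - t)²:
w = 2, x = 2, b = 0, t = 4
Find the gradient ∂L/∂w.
∂L/∂w = 0

y = wx + b = (2)(2) + 0 = 4
∂L/∂y = 2(y - t) = 2(4 - 4) = 0
∂y/∂w = x = 2
∂L/∂w = ∂L/∂y · ∂y/∂w = 0 × 2 = 0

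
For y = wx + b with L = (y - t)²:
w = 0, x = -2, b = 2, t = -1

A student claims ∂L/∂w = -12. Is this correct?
Correct

y = (0)(-2) + 2 = 2
∂L/∂y = 2(y - t) = 2(2 - -1) = 6
∂y/∂w = x = -2
∂L/∂w = 6 × -2 = -12

Claimed value: -12
Correct: The correct gradient is -12.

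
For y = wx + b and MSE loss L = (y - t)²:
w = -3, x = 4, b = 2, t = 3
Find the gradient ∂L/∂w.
∂L/∂w = -104

y = wx + b = (-3)(4) + 2 = -10
∂L/∂y = 2(y - t) = 2(-10 - 3) = -26
∂y/∂w = x = 4
∂L/∂w = ∂L/∂y · ∂y/∂w = -26 × 4 = -104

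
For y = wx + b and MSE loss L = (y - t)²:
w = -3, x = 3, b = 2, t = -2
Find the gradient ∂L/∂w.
∂L/∂w = -30

y = wx + b = (-3)(3) + 2 = -7
∂L/∂y = 2(y - t) = 2(-7 - -2) = -10
∂y/∂w = x = 3
∂L/∂w = ∂L/∂y · ∂y/∂w = -10 × 3 = -30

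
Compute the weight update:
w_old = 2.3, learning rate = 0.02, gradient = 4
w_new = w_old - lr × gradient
w_new = 2.22

w_new = w - η·∂L/∂w = 2.3 - 0.02×(4) = 2.3 - (0.08) = 2.22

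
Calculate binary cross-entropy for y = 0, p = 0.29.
L = 0.3425

L = -0·log(0.29) - 1·log(0.71) = -log(0.71) = 0.3425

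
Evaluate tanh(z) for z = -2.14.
-0.9727

tanh(-2.14) = (e^(-2.14) - e^(2.14))/(e^(-2.14) + e^(2.14)) = -0.9727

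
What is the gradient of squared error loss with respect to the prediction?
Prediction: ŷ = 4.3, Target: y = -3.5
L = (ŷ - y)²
∂L/∂ŷ = 15.6

∂L/∂ŷ = 2(ŷ - y) = 2(4.3 - -3.5) = 2(7.8) = 15.6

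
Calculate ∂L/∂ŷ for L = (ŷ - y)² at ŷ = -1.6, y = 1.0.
∂L/∂ŷ = -5.2

∂L/∂ŷ = 2(ŷ - y) = 2(-1.6 - 1.0) = 2(-2.6) = -5.2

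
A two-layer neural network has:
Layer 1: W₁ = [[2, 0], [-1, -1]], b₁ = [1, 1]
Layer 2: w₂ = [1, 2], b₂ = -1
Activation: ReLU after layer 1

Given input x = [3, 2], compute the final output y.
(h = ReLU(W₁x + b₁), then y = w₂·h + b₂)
y = 6

Layer 1 pre-activation: z₁ = [7, -4]
After ReLU: h = [7, 0]
Layer 2 output: y = 1×7 + 2×0 + -1 = 6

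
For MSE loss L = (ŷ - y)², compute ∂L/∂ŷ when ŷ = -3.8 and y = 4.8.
∂L/∂ŷ = -17.2

∂L/∂ŷ = 2(ŷ - y) = 2(-3.8 - 4.8) = 2(-8.6) = -17.2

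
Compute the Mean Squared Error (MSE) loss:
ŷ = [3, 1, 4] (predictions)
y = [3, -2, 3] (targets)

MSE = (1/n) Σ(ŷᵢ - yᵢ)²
MSE = 3.333

MSE = (1/3)((3-3)² + (1--2)² + (4-3)²) = (1/3)(0 + 9 + 1) = 3.333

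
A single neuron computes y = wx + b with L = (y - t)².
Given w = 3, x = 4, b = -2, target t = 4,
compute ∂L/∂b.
∂L/∂b = 12

y = wx + b = (3)(4) + -2 = 10
∂L/∂y = 2(y - t) = 2(10 - 4) = 12
∂y/∂b = 1
∂L/∂b = ∂L/∂y · ∂y/∂b = 12 × 1 = 12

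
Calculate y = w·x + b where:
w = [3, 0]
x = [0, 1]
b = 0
y = 0

y = (3)(0) + (0)(1) + 0 = 0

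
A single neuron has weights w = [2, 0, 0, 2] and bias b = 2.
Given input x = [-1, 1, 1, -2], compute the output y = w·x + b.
y = -4

y = (2)(-1) + (0)(1) + (0)(1) + (2)(-2) + 2 = -4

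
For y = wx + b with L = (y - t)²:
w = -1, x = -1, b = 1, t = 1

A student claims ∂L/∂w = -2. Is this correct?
Correct

y = (-1)(-1) + 1 = 2
∂L/∂y = 2(y - t) = 2(2 - 1) = 2
∂y/∂w = x = -1
∂L/∂w = 2 × -1 = -2

Claimed value: -2
Correct: The correct gradient is -2.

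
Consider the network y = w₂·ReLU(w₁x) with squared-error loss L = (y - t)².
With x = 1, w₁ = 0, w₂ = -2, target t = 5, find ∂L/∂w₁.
∂L/∂w₁ = 0

Forward pass:
z = w₁x = 0×1 = 0
h = ReLU(0) = 0
y = w₂h = -2×0 = 0

Backward pass:
∂L/∂y = 2(y - t) = 2(0 - 5) = -10
∂y/∂h = w₂ = -2
∂h/∂z = 0 (ReLU derivative)
∂z/∂w₁ = x = 1

∂L/∂w₁ = -10 × -2 × 0 × 1 = 0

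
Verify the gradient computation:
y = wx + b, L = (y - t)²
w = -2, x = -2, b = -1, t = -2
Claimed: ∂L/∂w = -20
Correct

y = (-2)(-2) + -1 = 3
∂L/∂y = 2(y - t) = 2(3 - -2) = 10
∂y/∂w = x = -2
∂L/∂w = 10 × -2 = -20

Claimed value: -20
Correct: The correct gradient is -20.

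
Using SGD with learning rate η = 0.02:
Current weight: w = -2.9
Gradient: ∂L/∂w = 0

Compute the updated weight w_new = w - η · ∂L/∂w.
w_new = -2.9

w_new = w - η·∂L/∂w = -2.9 - 0.02×(0) = -2.9 - (0) = -2.9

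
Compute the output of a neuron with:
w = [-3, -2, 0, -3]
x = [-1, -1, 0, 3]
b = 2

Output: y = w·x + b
y = -2

y = (-3)(-1) + (-2)(-1) + (0)(0) + (-3)(3) + 2 = -2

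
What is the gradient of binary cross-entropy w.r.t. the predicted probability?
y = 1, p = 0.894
∂L/∂p = -1.119

∂L/∂p = -y/p + (1-y)/(1-p) = -1/0.894 + 0 = -1.119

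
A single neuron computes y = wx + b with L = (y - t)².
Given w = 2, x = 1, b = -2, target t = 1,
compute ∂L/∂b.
∂L/∂b = -2

y = wx + b = (2)(1) + -2 = 0
∂L/∂y = 2(y - t) = 2(0 - 1) = -2
∂y/∂b = 1
∂L/∂b = ∂L/∂y · ∂y/∂b = -2 × 1 = -2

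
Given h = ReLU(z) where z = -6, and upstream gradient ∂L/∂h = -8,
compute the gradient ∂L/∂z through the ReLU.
∂L/∂z = 0

h = ReLU(-6) = 0
Since z < 0: ∂h/∂z = 0
∂L/∂z = ∂L/∂h · ∂h/∂z = -8 × 0 = 0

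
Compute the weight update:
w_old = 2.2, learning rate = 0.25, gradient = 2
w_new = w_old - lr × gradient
w_new = 1.7

w_new = w - η·∂L/∂w = 2.2 - 0.25×(2) = 2.2 - (0.5) = 1.7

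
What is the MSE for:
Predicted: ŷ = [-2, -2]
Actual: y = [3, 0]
MSE = 14.5

MSE = (1/2)((-2-3)² + (-2-0)²) = (1/2)(25 + 4) = 14.5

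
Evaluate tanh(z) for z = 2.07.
0.9687

tanh(2.07) = (e^(2.07) - e^(-2.07))/(e^(2.07) + e^(-2.07)) = 0.9687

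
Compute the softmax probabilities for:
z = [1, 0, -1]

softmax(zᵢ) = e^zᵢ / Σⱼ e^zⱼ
p = [0.6652, 0.2447, 0.09]

exp(z) = [2.718, 1, 0.3679]
Sum = 4.086
p = [0.6652, 0.2447, 0.09]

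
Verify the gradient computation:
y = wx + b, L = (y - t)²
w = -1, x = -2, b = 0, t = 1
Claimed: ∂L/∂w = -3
Incorrect

y = (-1)(-2) + 0 = 2
∂L/∂y = 2(y - t) = 2(2 - 1) = 2
∂y/∂w = x = -2
∂L/∂w = 2 × -2 = -4

Claimed value: -3
Incorrect: The correct gradient is -4.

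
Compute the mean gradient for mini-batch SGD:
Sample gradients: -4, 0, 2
Average gradient = -0.6667

Average = (1/3)(-4 + 0 + 2) = -2/3 = -0.6667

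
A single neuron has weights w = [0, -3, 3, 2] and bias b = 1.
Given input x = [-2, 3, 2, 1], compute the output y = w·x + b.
y = 0

y = (0)(-2) + (-3)(3) + (3)(2) + (2)(1) + 1 = 0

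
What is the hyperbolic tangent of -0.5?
-0.4621

tanh(-0.5) = (e^(-0.5) - e^(0.5))/(e^(-0.5) + e^(0.5)) = -0.4621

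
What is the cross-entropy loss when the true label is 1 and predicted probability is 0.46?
L = 0.7765

L = -1·log(0.46) - 0·log(0.54) = -log(0.46) = 0.7765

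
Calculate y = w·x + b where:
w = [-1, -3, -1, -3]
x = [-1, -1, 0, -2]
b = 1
y = 11

y = (-1)(-1) + (-3)(-1) + (-1)(0) + (-3)(-2) + 1 = 11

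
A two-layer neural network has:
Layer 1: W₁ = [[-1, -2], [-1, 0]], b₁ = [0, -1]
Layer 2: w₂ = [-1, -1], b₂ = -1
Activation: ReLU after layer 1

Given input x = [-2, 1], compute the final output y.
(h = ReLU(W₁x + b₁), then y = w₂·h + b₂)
y = -2

Layer 1 pre-activation: z₁ = [0, 1]
After ReLU: h = [0, 1]
Layer 2 output: y = -1×0 + -1×1 + -1 = -2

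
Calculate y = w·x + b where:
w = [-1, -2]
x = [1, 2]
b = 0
y = -5

y = (-1)(1) + (-2)(2) + 0 = -5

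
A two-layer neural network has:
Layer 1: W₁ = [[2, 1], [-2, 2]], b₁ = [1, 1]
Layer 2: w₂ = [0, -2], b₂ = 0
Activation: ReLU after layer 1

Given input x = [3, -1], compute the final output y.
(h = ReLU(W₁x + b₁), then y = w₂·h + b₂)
y = 0

Layer 1 pre-activation: z₁ = [6, -7]
After ReLU: h = [6, 0]
Layer 2 output: y = 0×6 + -2×0 + 0 = 0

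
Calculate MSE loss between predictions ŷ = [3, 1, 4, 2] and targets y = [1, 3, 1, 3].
MSE = 4.5

MSE = (1/4)((3-1)² + (1-3)² + (4-1)² + (2-3)²) = (1/4)(4 + 4 + 9 + 1) = 4.5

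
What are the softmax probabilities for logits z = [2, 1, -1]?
p = [0.7054, 0.2595, 0.0351]

exp(z) = [7.389, 2.718, 0.3679]
Sum = 10.48
p = [0.7054, 0.2595, 0.0351]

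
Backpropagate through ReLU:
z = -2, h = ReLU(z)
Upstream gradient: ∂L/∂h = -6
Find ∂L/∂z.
∂L/∂z = 0

h = ReLU(-2) = 0
Since z < 0: ∂h/∂z = 0
∂L/∂z = ∂L/∂h · ∂h/∂z = -6 × 0 = 0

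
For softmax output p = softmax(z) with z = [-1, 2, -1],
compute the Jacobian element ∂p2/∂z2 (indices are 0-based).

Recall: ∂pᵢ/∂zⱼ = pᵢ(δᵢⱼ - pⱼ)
∂p2/∂z2 = 0.04323

p = softmax(z) = [0.04528, 0.9094, 0.04528]
p2 = 0.04528

∂p2/∂z2 = p2(1 - p2) = 0.04528 × (1 - 0.04528) = 0.04323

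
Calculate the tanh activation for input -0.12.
-0.1194

tanh(-0.12) = (e^(-0.12) - e^(0.12))/(e^(-0.12) + e^(0.12)) = -0.1194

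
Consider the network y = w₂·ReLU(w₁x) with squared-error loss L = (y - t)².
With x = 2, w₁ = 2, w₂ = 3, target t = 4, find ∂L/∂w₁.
∂L/∂w₁ = 96

Forward pass:
z = w₁x = 2×2 = 4
h = ReLU(4) = 4
y = w₂h = 3×4 = 12

Backward pass:
∂L/∂y = 2(y - t) = 2(12 - 4) = 16
∂y/∂h = w₂ = 3
∂h/∂z = 1 (ReLU derivative)
∂z/∂w₁ = x = 2

∂L/∂w₁ = 16 × 3 × 1 × 2 = 96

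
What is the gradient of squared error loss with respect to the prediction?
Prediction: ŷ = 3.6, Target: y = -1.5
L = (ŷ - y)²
∂L/∂ŷ = 10.2

∂L/∂ŷ = 2(ŷ - y) = 2(3.6 - -1.5) = 2(5.1) = 10.2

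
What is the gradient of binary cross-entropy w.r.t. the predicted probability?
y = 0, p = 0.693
∂L/∂p = 3.257

∂L/∂p = -y/p + (1-y)/(1-p) = 0 + 1/0.307 = 3.257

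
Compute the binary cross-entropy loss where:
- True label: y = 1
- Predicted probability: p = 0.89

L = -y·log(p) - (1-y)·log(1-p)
L = 0.1165

L = -1·log(0.89) - 0·log(0.11) = -log(0.89) = 0.1165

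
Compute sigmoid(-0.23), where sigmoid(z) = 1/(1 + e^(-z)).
0.4428

sigmoid(-0.23) = 1/(1 + e^(0.23)) = 1/(1 + 1.259) = 0.4428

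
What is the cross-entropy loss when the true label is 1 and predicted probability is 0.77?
L = 0.2614

L = -1·log(0.77) - 0·log(0.23) = -log(0.77) = 0.2614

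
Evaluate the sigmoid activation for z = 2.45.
0.9206

sigmoid(2.45) = 1/(1 + e^(-2.45)) = 1/(1 + 0.08629) = 0.9206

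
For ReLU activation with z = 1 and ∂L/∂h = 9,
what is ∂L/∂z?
∂L/∂z = 9

h = ReLU(1) = 1
Since z > 0: ∂h/∂z = 1
∂L/∂z = ∂L/∂h · ∂h/∂z = 9 × 1 = 9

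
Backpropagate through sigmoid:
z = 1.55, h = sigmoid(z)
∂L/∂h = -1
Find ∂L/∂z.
∂L/∂z = -0.1444

σ(1.55) = 0.8249
σ'(1.55) = σ(1.55)(1 - σ(1.55)) = 0.8249 × 0.1751 = 0.1444
∂L/∂z = ∂L/∂h · σ'(z) = -1 × 0.1444 = -0.1444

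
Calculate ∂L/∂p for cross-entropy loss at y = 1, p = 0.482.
∂L/∂p = -2.075

∂L/∂p = -y/p + (1-y)/(1-p) = -1/0.482 + 0 = -2.075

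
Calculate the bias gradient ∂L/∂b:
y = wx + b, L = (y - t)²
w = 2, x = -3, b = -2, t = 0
∂L/∂b = -16

y = wx + b = (2)(-3) + -2 = -8
∂L/∂y = 2(y - t) = 2(-8 - 0) = -16
∂y/∂b = 1
∂L/∂b = ∂L/∂y · ∂y/∂b = -16 × 1 = -16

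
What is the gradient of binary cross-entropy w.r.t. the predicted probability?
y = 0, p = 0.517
∂L/∂p = 2.07

∂L/∂p = -y/p + (1-y)/(1-p) = 0 + 1/0.483 = 2.07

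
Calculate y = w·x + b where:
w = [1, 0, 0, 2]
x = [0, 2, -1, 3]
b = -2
y = 4

y = (1)(0) + (0)(2) + (0)(-1) + (2)(3) + -2 = 4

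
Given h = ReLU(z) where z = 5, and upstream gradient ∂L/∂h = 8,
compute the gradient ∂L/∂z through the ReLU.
∂L/∂z = 8

h = ReLU(5) = 5
Since z > 0: ∂h/∂z = 1
∂L/∂z = ∂L/∂h · ∂h/∂z = 8 × 1 = 8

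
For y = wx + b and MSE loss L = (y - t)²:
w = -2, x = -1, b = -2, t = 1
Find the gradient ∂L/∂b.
∂L/∂b = -2

y = wx + b = (-2)(-1) + -2 = 0
∂L/∂y = 2(y - t) = 2(0 - 1) = -2
∂y/∂b = 1
∂L/∂b = ∂L/∂y · ∂y/∂b = -2 × 1 = -2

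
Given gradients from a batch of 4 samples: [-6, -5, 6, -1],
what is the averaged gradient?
Average gradient = -1.5

Average = (1/4)(-6 + -5 + 6 + -1) = -6/4 = -1.5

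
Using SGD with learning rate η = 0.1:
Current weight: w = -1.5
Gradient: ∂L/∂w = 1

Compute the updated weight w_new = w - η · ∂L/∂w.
w_new = -1.6

w_new = w - η·∂L/∂w = -1.5 - 0.1×(1) = -1.5 - (0.1) = -1.6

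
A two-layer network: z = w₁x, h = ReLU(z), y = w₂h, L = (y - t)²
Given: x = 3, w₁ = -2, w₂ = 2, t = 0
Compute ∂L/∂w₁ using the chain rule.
∂L/∂w₁ = 0

Forward pass:
z = w₁x = -2×3 = -6
h = ReLU(-6) = 0
y = w₂h = 2×0 = 0

Backward pass:
∂L/∂y = 2(y - t) = 2(0 - 0) = 0
∂y/∂h = w₂ = 2
∂h/∂z = 0 (ReLU derivative)
∂z/∂w₁ = x = 3

∂L/∂w₁ = 0 × 2 × 0 × 3 = 0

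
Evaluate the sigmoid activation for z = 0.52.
0.6271

sigmoid(0.52) = 1/(1 + e^(-0.52)) = 1/(1 + 0.5945) = 0.6271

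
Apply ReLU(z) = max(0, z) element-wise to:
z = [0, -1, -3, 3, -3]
h = [0, 0, 0, 3, 0]

ReLU applied element-wise: max(0,0)=0, max(0,-1)=0, max(0,-3)=0, max(0,3)=3, max(0,-3)=0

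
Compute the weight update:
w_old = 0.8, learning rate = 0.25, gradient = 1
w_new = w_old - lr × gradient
w_new = 0.55

w_new = w - η·∂L/∂w = 0.8 - 0.25×(1) = 0.8 - (0.25) = 0.55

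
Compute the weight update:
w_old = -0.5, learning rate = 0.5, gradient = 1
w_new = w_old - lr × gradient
w_new = -1

w_new = w - η·∂L/∂w = -0.5 - 0.5×(1) = -0.5 - (0.5) = -1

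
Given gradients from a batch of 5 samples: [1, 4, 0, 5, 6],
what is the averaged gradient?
Average gradient = 3.2

Average = (1/5)(1 + 4 + 0 + 5 + 6) = 16/5 = 3.2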